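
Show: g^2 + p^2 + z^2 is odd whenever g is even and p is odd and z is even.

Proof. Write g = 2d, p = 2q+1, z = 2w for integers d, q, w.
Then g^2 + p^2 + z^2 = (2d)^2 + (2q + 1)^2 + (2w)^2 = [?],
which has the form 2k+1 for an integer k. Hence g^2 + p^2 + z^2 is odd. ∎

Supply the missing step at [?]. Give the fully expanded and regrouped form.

Expanding: (2d)^2 + (2q + 1)^2 + (2w)^2 = 4d^2 + 4q^2 + 4q + 4w^2 + 1.
Every term except the constant is even, so this is 2(2d^2 + 2q^2 + 2q + 2w^2) + 1,
and 2d^2 + 2q^2 + 2q + 2w^2 ∈ ℤ gives the required form.

2(2d^2 + 2q^2 + 2q + 2w^2) + 1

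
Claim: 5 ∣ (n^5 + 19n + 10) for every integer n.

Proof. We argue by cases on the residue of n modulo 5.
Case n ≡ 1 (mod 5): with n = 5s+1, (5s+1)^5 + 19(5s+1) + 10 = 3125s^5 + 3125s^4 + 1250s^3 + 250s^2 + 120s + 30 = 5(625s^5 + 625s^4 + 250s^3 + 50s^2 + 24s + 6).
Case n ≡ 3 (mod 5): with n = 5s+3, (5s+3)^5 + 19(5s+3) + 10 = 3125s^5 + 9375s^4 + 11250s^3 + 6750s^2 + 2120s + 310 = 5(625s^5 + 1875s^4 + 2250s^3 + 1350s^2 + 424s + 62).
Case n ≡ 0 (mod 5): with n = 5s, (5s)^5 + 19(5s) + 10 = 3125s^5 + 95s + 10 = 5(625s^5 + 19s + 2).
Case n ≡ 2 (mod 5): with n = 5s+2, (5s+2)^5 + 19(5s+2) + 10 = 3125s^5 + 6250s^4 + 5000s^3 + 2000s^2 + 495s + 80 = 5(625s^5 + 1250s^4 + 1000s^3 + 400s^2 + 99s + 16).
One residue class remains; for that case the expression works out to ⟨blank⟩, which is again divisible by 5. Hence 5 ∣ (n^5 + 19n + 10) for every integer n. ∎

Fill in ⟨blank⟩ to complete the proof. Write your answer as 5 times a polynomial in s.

The residues treated are {1, 3, 0, 2}, so the missing case is n ≡ 4 (mod 5); write n = 5s+4.
Then (5s+4)^5 + 19(5s+4) + 10 = 3125s^5 + 12500s^4 + 20000s^3 + 16000s^2 + 6495s + 1110 = 5(625s^5 + 2500s^4 + 4000s^3 + 3200s^2 + 1299s + 222).

5(625s^5 + 2500s^4 + 4000s^3 + 3200s^2 + 1299s + 222)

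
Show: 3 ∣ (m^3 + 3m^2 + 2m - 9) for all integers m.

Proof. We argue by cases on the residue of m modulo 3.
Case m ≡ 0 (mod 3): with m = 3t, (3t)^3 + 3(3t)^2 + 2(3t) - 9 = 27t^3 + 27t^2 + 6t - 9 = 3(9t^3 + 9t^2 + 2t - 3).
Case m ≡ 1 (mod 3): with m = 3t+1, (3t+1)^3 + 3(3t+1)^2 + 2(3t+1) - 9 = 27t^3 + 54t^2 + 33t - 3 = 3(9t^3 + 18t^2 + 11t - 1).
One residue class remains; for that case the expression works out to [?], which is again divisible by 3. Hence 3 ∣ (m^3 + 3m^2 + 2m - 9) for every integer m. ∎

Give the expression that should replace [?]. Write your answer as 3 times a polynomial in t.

Only m ≡ 2 (mod 3) is unaccounted for. Put m = 3t+2:
(3t+2)^3 + 3(3t+2)^2 + 2(3t+2) - 9 expands to 27t^3 + 81t^2 + 78t + 15,
and factoring out 3 leaves 3(9t^3 + 27t^2 + 26t + 5).

3(9t^3 + 27t^2 + 26t + 5)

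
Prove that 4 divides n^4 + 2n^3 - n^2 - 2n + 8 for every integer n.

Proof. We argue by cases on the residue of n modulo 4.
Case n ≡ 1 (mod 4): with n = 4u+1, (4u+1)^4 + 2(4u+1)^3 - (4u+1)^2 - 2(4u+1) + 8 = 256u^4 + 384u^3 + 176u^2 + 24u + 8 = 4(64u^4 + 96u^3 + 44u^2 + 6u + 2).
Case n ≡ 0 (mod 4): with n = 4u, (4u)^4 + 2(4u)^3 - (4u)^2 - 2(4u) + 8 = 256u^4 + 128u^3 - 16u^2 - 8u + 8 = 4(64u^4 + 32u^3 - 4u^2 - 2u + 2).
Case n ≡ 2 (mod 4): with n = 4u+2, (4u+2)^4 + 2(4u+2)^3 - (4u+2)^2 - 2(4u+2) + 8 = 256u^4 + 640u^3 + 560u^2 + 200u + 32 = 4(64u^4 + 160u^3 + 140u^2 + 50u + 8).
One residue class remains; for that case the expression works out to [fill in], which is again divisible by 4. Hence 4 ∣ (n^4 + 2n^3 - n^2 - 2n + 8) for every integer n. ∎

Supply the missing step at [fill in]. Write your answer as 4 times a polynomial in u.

Only n ≡ 3 (mod 4) is unaccounted for. Put n = 4u+3:
(4u+3)^4 + 2(4u+3)^3 - (4u+3)^2 - 2(4u+3) + 8 expands to 256u^4 + 896u^3 + 1136u^2 + 616u + 128,
and factoring out 4 leaves 4(64u^4 + 224u^3 + 284u^2 + 154u + 32).

4(64u^4 + 224u^3 + 284u^2 + 154u + 32)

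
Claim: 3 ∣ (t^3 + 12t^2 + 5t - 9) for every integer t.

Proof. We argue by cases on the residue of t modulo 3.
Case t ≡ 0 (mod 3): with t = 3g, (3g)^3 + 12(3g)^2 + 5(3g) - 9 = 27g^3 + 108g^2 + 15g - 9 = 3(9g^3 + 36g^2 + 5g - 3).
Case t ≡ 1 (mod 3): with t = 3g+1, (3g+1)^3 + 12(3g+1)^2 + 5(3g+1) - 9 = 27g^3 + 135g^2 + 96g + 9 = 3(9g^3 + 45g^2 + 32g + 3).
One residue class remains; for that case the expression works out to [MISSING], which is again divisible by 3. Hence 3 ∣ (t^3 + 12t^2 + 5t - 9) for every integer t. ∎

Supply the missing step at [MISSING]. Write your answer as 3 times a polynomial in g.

The residues treated are {0, 1}, so the missing case is t ≡ 2 (mod 3); write t = 3g+2.
Then (3g+2)^3 + 12(3g+2)^2 + 5(3g+2) - 9 = 27g^3 + 162g^2 + 195g + 57 = 3(9g^3 + 54g^2 + 65g + 19).

3(9g^3 + 54g^2 + 65g + 19)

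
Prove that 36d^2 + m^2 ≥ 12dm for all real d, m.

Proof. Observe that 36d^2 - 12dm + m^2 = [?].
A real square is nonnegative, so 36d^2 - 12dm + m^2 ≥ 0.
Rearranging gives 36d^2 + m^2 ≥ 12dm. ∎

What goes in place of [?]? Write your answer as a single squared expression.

The leading and trailing coefficients are 6^2 and 1^2, and 12 = 2·6·1, so the trinomial is (6d - m)^2.
Hence 36d^2 - 12dm + m^2 ≥ 0.

(6d - m)^2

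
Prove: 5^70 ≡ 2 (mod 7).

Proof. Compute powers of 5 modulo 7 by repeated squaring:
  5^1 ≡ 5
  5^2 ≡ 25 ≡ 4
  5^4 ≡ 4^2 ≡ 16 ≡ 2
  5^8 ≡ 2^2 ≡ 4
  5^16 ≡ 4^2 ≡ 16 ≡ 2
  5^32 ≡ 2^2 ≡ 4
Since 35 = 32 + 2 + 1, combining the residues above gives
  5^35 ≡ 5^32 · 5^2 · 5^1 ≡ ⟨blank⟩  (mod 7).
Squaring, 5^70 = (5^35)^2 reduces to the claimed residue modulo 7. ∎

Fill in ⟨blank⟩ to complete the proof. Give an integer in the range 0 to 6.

3

5^32 · 5^2 · 5^1 ≡ 4 · 4 · 5 = 80.
80 mod 7 = 3, so 5^35 ≡ 3 (mod 7).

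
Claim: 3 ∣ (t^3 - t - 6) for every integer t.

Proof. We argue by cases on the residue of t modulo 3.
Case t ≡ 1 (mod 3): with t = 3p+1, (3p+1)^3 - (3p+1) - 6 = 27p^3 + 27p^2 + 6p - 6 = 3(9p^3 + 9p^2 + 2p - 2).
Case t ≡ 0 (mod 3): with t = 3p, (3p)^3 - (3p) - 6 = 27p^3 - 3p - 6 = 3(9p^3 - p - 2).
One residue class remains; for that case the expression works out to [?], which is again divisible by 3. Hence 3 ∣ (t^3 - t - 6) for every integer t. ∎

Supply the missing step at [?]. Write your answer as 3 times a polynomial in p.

3(9p^3 + 18p^2 + 11p)

Only t ≡ 2 (mod 3) is unaccounted for. Put t = 3p+2:
(3p+2)^3 - (3p+2) - 6 expands to 27p^3 + 54p^2 + 33p,
and factoring out 3 leaves 3(9p^3 + 18p^2 + 11p).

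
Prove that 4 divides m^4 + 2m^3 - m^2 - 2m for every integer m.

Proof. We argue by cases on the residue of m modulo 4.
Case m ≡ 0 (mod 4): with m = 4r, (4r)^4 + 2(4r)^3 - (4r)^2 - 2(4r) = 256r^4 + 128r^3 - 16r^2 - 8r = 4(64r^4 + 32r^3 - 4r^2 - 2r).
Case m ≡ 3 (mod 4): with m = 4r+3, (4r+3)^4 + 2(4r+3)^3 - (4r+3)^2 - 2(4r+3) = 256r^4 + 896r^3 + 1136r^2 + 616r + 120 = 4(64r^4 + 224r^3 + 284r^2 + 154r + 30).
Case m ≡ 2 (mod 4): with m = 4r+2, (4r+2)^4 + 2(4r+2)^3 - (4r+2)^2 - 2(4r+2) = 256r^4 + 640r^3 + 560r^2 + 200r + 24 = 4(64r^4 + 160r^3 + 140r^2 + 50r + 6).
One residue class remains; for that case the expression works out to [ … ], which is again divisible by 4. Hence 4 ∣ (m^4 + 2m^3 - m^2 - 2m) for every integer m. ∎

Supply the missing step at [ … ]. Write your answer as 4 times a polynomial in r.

The residues treated are {0, 3, 2}, so the missing case is m ≡ 1 (mod 4); write m = 4r+1.
Then (4r+1)^4 + 2(4r+1)^3 - (4r+1)^2 - 2(4r+1) = 256r^4 + 384r^3 + 176r^2 + 24r = 4(64r^4 + 96r^3 + 44r^2 + 6r).

4(64r^4 + 96r^3 + 44r^2 + 6r)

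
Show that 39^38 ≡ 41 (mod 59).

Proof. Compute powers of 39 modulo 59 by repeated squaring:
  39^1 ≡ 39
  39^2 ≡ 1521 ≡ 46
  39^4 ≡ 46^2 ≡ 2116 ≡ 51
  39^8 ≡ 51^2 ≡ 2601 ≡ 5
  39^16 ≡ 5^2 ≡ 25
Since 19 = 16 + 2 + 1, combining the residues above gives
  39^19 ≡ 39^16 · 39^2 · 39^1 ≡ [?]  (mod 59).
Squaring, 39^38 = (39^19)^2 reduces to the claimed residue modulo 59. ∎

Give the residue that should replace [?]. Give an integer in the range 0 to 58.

Multiply the listed residues: 25 · 46 · 39 = 1150 → 44850.
Reducing modulo 59: 44850 = 760·59 + 10, so 39^19 ≡ 10.

10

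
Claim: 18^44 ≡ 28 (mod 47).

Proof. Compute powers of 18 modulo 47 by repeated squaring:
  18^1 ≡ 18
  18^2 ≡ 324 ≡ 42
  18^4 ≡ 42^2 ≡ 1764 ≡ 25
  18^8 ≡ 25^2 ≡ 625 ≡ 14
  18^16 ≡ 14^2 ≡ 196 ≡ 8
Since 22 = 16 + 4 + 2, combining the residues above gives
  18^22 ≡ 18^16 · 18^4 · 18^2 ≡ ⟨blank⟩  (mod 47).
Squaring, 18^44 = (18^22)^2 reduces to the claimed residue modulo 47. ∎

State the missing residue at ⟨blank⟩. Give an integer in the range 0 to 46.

34

Multiply the listed residues: 8 · 25 · 42 = 200 → 8400.
Reducing modulo 47: 8400 = 178·47 + 34, so 18^22 ≡ 34.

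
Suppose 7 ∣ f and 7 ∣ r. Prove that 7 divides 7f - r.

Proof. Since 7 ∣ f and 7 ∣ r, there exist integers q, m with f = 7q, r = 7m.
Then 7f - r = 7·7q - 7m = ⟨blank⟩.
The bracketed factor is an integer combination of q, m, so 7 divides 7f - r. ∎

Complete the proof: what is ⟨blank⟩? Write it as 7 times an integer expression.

7(-m + 7q)

Each term has a factor of 7: 7·7q - 7m = 7·(-m + 7q).
Since -m + 7q is an integer, 7 ∣ (7f - r).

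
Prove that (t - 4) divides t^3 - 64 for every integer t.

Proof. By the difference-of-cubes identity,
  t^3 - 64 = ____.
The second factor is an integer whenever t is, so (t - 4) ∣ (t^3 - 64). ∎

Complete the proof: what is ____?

(t - 4)(t^2 + 4t + 16)

Polynomial division of t^3 - 64 by t - 4 leaves remainder 0 and quotient t^2 + 4t + 16.
Hence t^3 - 64 = (t - 4)(t^2 + 4t + 16).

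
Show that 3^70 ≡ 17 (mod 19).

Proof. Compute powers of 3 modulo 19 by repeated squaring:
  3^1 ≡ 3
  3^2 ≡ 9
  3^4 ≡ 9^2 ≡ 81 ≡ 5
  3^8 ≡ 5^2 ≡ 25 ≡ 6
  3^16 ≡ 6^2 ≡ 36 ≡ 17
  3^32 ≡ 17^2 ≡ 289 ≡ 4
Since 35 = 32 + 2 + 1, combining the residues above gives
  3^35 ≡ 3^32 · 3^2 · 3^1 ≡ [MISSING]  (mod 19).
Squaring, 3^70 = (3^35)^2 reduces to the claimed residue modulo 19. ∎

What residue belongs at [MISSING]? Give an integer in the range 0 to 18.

3^32 · 3^2 · 3^1 ≡ 4 · 9 · 3 = 108.
108 mod 19 = 13, so 3^35 ≡ 13 (mod 19).

13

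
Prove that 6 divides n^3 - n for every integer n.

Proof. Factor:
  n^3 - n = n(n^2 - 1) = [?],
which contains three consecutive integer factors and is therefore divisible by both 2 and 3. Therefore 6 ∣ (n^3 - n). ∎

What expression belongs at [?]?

n(n^2 - 1) = n(n - 1)(n + 1) = (n - 1)n(n + 1).
These three factors are consecutive integers, so their product is divisible by 6.

(n - 1)n(n + 1)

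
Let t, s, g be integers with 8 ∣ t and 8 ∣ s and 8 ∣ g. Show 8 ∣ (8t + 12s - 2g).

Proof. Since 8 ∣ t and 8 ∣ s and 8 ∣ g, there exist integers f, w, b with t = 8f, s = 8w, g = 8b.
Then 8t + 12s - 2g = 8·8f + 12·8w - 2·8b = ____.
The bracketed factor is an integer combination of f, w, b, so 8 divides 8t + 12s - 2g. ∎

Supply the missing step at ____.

Pull the common 8 out of every term: 8·8f + 12·8w - 2·8b = 8(-2b + 8f + 12w).
-2b + 8f + 12w is an integer, which exhibits the divisibility.

8(-2b + 8f + 12w)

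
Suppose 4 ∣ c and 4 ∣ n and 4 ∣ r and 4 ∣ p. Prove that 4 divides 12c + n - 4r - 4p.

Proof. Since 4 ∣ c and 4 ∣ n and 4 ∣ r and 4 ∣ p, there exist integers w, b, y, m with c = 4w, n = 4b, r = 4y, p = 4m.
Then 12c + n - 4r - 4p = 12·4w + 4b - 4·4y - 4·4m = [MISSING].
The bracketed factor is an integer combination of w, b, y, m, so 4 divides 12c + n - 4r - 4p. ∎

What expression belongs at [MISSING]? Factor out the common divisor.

4(b - 4m + 12w - 4y)

Each term has a factor of 4: 12·4w + 4b - 4·4y - 4·4m = 4·(b - 4m + 12w - 4y).
Since b - 4m + 12w - 4y is an integer, 4 ∣ (12c + n - 4r - 4p).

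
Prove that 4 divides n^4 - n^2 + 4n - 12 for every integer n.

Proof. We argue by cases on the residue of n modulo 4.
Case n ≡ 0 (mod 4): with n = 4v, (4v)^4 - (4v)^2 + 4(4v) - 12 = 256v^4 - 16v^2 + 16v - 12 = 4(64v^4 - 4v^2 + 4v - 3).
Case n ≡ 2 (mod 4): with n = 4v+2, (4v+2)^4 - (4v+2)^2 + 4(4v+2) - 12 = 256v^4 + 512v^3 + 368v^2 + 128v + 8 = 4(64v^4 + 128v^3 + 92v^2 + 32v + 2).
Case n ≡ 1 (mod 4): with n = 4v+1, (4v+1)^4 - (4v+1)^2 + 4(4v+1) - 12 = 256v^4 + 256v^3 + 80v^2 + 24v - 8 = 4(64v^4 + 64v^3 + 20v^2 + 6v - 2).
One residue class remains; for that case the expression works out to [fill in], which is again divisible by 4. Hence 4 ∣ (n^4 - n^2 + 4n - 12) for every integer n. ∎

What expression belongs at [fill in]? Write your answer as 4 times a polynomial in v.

4(64v^4 + 192v^3 + 212v^2 + 106v + 18)

Only n ≡ 3 (mod 4) is unaccounted for. Put n = 4v+3:
(4v+3)^4 - (4v+3)^2 + 4(4v+3) - 12 expands to 256v^4 + 768v^3 + 848v^2 + 424v + 72,
and factoring out 4 leaves 4(64v^4 + 192v^3 + 212v^2 + 106v + 18).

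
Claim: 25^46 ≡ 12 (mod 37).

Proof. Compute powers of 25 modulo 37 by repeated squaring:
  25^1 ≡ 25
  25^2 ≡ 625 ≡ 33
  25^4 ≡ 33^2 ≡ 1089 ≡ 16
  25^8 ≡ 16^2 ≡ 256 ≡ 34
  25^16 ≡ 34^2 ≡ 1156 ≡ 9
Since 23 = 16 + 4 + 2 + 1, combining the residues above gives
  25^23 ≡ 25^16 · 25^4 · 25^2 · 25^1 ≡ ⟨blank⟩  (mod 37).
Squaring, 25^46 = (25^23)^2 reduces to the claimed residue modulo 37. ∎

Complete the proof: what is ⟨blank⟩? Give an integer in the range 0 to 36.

Multiply the listed residues: 9 · 16 · 33 · 25 = 144 → 4752 → 118800.
Reducing modulo 37: 118800 = 3210·37 + 30, so 25^23 ≡ 30.

30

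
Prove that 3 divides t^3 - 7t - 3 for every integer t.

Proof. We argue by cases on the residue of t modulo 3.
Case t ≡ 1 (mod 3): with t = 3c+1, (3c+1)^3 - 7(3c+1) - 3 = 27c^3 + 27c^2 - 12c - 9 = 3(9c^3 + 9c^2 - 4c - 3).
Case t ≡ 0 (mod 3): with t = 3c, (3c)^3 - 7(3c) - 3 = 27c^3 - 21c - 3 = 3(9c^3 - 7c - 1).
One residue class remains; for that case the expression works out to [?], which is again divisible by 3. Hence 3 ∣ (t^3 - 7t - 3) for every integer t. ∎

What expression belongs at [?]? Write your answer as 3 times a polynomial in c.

3(9c^3 + 18c^2 + 5c - 3)

Only t ≡ 2 (mod 3) is unaccounted for. Put t = 3c+2:
(3c+2)^3 - 7(3c+2) - 3 expands to 27c^3 + 54c^2 + 15c - 9,
and factoring out 3 leaves 3(9c^3 + 18c^2 + 5c - 3).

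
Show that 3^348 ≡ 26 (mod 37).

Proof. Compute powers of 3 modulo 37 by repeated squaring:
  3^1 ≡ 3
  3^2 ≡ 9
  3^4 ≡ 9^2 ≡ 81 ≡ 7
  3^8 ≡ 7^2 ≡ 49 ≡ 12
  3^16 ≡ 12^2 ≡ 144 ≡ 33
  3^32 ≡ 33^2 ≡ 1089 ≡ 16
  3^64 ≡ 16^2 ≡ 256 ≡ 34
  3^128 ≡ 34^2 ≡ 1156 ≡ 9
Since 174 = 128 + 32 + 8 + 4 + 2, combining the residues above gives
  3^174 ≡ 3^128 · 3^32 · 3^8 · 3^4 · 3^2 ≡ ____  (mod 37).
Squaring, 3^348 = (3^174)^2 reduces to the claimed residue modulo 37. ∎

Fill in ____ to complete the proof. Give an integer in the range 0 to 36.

Multiply the listed residues: 9 · 16 · 12 · 7 · 9 = 144 → 1728 → 12096 → 108864.
Reducing modulo 37: 108864 = 2942·37 + 10, so 3^174 ≡ 10.

10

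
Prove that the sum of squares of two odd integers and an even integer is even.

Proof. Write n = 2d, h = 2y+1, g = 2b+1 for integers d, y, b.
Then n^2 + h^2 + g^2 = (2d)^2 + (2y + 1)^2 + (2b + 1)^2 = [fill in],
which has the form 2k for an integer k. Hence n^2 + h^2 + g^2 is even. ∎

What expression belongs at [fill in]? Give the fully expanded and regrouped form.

2(2b^2 + 2b + 2d^2 + 2y^2 + 2y + 1)

(2d)^2 + (2y + 1)^2 + (2b + 1)^2 = 4b^2 + 4b + 4d^2 + 4y^2 + 4y + 2
= 2(2b^2 + 2b + 2d^2 + 2y^2 + 2y + 1).
Since 2b^2 + 2b + 2d^2 + 2y^2 + 2y + 1 is an integer, the sum of squares is of the form 2k for an integer k.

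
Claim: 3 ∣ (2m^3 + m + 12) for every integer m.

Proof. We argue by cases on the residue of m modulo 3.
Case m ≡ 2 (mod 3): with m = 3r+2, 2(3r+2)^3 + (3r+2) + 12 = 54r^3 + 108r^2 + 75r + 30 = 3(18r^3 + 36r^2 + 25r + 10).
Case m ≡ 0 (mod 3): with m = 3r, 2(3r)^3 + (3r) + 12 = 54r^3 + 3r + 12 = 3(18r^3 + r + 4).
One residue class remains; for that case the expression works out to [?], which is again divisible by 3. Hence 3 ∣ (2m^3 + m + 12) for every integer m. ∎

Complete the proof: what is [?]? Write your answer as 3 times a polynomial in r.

The residues treated are {2, 0}, so the missing case is m ≡ 1 (mod 3); write m = 3r+1.
Then 2(3r+1)^3 + (3r+1) + 12 = 54r^3 + 54r^2 + 21r + 15 = 3(18r^3 + 18r^2 + 7r + 5).

3(18r^3 + 18r^2 + 7r + 5)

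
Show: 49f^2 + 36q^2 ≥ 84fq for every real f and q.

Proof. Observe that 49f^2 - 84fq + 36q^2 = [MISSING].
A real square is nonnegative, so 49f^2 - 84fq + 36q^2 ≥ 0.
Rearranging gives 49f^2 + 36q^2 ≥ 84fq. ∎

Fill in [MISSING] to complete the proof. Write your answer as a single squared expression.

(7f - 6q)^2

49f^2 - 84fq + 36q^2 is a perfect-square trinomial: the outer terms are (7f)^2 and (6q)^2, and the cross term is -2·7f·6q.
So 49f^2 - 84fq + 36q^2 = (7f - 6q)^2 ≥ 0.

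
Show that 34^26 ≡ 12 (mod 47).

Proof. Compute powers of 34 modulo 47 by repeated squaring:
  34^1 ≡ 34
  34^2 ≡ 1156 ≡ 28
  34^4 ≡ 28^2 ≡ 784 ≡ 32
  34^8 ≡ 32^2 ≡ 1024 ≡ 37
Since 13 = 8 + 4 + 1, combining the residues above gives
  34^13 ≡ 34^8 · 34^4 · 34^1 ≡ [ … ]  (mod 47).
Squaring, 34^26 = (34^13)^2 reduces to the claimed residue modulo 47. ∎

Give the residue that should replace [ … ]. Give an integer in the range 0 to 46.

Multiply the listed residues: 37 · 32 · 34 = 1184 → 40256.
Reducing modulo 47: 40256 = 856·47 + 24, so 34^13 ≡ 24.

24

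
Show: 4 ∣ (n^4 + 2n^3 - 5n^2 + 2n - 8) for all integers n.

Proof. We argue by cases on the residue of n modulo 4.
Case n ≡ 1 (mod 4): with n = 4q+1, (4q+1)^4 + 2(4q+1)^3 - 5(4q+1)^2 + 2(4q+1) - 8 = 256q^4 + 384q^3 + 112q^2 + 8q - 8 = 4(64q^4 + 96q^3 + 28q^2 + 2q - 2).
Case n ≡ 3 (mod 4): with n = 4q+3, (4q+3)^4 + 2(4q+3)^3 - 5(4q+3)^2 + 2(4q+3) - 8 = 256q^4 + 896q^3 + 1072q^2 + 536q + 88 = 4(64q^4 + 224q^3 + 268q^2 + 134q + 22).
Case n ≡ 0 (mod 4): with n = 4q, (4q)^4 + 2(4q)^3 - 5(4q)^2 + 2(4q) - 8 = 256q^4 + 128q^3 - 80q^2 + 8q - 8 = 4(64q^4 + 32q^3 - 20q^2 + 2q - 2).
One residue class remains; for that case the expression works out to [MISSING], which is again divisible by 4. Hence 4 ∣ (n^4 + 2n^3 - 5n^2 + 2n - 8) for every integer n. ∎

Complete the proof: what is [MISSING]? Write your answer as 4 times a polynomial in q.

The residues treated are {1, 3, 0}, so the missing case is n ≡ 2 (mod 4); write n = 4q+2.
Then (4q+2)^4 + 2(4q+2)^3 - 5(4q+2)^2 + 2(4q+2) - 8 = 256q^4 + 640q^3 + 496q^2 + 152q + 8 = 4(64q^4 + 160q^3 + 124q^2 + 38q + 2).

4(64q^4 + 160q^3 + 124q^2 + 38q + 2)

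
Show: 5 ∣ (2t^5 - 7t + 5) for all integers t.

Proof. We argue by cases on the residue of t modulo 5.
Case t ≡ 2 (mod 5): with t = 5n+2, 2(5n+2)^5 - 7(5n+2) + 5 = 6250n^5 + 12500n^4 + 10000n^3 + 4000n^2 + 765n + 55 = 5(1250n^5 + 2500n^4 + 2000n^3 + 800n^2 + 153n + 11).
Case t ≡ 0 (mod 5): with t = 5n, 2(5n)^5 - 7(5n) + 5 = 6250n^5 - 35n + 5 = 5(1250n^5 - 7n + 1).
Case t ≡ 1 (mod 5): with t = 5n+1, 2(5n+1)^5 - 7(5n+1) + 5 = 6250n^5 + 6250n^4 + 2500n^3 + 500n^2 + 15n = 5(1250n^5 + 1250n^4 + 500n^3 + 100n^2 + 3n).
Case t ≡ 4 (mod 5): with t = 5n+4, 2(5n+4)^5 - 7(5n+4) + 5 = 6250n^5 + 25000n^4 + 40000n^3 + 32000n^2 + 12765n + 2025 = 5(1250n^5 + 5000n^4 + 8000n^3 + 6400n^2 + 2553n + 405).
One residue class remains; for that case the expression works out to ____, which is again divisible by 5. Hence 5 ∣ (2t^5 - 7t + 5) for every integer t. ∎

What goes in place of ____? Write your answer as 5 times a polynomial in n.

5(1250n^5 + 3750n^4 + 4500n^3 + 2700n^2 + 803n + 94)

Only t ≡ 3 (mod 5) is unaccounted for. Put t = 5n+3:
2(5n+3)^5 - 7(5n+3) + 5 expands to 6250n^5 + 18750n^4 + 22500n^3 + 13500n^2 + 4015n + 470,
and factoring out 5 leaves 5(1250n^5 + 3750n^4 + 4500n^3 + 2700n^2 + 803n + 94).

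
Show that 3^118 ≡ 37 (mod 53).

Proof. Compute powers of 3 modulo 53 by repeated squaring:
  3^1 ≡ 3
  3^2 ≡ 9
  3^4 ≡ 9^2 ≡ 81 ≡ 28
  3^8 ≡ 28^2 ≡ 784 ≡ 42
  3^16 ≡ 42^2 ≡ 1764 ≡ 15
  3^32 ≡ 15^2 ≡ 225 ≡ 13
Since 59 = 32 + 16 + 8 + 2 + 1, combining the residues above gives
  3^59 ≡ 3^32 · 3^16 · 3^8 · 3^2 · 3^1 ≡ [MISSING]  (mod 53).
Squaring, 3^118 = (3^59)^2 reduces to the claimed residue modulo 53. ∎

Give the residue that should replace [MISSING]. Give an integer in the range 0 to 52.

3^32 · 3^16 · 3^8 · 3^2 · 3^1 ≡ 13 · 15 · 42 · 9 · 3 = 221130.
221130 mod 53 = 14, so 3^59 ≡ 14 (mod 53).

14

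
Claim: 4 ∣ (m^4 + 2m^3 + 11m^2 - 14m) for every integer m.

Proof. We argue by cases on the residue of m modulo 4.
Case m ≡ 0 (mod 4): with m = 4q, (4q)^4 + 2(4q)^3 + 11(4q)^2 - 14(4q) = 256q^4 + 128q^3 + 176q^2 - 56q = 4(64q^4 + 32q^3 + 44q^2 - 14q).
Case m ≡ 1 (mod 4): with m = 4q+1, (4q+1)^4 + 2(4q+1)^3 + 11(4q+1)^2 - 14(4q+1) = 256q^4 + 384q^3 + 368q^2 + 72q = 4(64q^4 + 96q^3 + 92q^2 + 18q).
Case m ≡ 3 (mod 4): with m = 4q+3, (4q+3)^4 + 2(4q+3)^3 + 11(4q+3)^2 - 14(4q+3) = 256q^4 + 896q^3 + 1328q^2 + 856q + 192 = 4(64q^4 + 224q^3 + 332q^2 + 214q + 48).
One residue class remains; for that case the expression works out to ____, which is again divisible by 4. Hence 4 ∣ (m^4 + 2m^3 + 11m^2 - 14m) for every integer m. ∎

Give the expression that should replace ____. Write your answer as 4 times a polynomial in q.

Only m ≡ 2 (mod 4) is unaccounted for. Put m = 4q+2:
(4q+2)^4 + 2(4q+2)^3 + 11(4q+2)^2 - 14(4q+2) expands to 256q^4 + 640q^3 + 752q^2 + 344q + 48,
and factoring out 4 leaves 4(64q^4 + 160q^3 + 188q^2 + 86q + 12).

4(64q^4 + 160q^3 + 188q^2 + 86q + 12)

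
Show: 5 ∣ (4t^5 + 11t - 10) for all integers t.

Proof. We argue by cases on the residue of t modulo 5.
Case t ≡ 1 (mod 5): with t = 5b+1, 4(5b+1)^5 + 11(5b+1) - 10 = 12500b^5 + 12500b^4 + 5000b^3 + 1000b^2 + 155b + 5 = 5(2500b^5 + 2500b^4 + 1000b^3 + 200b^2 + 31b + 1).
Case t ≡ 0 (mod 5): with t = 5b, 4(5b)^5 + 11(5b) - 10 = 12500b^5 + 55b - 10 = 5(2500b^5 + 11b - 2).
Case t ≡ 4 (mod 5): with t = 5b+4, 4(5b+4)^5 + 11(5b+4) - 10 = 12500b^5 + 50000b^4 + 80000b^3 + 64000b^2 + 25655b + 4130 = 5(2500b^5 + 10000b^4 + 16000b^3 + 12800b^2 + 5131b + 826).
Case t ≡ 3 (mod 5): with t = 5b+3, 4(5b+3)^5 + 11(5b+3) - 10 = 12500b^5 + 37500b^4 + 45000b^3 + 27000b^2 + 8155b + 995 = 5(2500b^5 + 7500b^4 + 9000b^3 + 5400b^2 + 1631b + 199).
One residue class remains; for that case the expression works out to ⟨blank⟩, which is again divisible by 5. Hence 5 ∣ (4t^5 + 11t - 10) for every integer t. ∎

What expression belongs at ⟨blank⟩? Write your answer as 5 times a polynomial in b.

Only t ≡ 2 (mod 5) is unaccounted for. Put t = 5b+2:
4(5b+2)^5 + 11(5b+2) - 10 expands to 12500b^5 + 25000b^4 + 20000b^3 + 8000b^2 + 1655b + 140,
and factoring out 5 leaves 5(2500b^5 + 5000b^4 + 4000b^3 + 1600b^2 + 331b + 28).

5(2500b^5 + 5000b^4 + 4000b^3 + 1600b^2 + 331b + 28)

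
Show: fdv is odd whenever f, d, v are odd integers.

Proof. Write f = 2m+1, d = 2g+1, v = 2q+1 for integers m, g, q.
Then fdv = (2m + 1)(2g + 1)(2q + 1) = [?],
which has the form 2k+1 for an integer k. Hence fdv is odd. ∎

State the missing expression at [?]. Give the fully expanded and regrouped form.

Expanding: (2m + 1)(2g + 1)(2q + 1) = 8gmq + 4gm + 4gq + 2g + 4mq + 2m + 2q + 1.
Every term except the constant is even, so this is 2(4gmq + 2gm + 2gq + g + 2mq + m + q) + 1,
and 4gmq + 2gm + 2gq + g + 2mq + m + q ∈ ℤ gives the required form.

2(4gmq + 2gm + 2gq + g + 2mq + m + q) + 1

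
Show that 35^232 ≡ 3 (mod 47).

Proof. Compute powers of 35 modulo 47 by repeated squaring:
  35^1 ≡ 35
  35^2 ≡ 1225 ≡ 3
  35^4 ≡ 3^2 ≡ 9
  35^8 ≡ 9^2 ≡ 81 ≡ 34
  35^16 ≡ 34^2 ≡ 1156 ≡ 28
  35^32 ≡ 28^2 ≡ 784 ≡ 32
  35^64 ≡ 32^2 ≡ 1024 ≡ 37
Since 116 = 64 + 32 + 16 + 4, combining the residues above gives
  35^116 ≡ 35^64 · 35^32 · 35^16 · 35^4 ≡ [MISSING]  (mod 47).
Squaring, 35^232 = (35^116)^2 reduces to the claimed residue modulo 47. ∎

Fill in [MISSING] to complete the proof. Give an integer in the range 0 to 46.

35^64 · 35^32 · 35^16 · 35^4 ≡ 37 · 32 · 28 · 9 = 298368.
298368 mod 47 = 12, so 35^116 ≡ 12 (mod 47).

12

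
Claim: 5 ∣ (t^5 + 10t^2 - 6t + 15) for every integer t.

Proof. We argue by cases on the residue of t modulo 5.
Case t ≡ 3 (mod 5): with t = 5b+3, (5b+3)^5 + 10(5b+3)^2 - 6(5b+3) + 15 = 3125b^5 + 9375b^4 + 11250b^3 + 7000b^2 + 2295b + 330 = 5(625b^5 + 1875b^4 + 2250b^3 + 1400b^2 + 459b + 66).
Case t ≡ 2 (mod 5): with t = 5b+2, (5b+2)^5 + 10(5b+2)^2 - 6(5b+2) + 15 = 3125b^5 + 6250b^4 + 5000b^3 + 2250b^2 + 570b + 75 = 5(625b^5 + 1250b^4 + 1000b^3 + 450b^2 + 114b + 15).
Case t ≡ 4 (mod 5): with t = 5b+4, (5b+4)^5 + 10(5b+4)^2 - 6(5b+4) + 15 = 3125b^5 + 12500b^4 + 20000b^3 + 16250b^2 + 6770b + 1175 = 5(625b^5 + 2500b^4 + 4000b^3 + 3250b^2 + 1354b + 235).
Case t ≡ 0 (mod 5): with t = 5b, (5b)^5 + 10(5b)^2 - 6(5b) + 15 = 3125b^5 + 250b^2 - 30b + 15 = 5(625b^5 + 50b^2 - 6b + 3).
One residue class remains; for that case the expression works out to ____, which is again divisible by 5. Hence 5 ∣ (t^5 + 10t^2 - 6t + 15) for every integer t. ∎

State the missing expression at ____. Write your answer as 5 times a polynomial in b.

5(625b^5 + 625b^4 + 250b^3 + 100b^2 + 19b + 4)

The residues treated are {3, 2, 4, 0}, so the missing case is t ≡ 1 (mod 5); write t = 5b+1.
Then (5b+1)^5 + 10(5b+1)^2 - 6(5b+1) + 15 = 3125b^5 + 3125b^4 + 1250b^3 + 500b^2 + 95b + 20 = 5(625b^5 + 625b^4 + 250b^3 + 100b^2 + 19b + 4).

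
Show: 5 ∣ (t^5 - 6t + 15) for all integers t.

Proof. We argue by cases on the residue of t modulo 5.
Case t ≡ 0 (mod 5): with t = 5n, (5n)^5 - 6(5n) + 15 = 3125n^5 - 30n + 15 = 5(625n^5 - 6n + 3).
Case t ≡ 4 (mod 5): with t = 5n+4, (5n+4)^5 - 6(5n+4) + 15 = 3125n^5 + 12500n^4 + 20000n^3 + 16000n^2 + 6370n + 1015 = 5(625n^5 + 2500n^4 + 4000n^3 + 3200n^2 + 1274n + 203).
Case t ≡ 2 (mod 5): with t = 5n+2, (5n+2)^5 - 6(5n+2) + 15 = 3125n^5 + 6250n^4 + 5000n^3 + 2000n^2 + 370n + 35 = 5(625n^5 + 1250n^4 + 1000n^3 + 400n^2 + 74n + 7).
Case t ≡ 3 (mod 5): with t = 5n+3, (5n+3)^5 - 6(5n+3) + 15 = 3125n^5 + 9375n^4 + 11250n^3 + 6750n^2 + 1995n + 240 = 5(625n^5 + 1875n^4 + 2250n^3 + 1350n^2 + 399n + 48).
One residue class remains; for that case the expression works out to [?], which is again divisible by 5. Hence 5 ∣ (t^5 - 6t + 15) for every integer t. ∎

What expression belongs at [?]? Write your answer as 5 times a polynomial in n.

Only t ≡ 1 (mod 5) is unaccounted for. Put t = 5n+1:
(5n+1)^5 - 6(5n+1) + 15 expands to 3125n^5 + 3125n^4 + 1250n^3 + 250n^2 - 5n + 10,
and factoring out 5 leaves 5(625n^5 + 625n^4 + 250n^3 + 50n^2 - n + 2).

5(625n^5 + 625n^4 + 250n^3 + 50n^2 - n + 2)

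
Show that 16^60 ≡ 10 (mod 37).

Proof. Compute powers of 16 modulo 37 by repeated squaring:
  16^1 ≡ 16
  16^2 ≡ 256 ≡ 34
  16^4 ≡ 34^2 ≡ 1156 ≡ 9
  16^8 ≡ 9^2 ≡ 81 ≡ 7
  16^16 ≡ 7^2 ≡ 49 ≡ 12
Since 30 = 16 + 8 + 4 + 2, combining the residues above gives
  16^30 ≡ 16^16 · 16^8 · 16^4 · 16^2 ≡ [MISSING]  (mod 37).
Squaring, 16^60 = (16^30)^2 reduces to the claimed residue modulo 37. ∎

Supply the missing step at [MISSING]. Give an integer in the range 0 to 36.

16^16 · 16^8 · 16^4 · 16^2 ≡ 12 · 7 · 9 · 34 = 25704.
25704 mod 37 = 26, so 16^30 ≡ 26 (mod 37).

26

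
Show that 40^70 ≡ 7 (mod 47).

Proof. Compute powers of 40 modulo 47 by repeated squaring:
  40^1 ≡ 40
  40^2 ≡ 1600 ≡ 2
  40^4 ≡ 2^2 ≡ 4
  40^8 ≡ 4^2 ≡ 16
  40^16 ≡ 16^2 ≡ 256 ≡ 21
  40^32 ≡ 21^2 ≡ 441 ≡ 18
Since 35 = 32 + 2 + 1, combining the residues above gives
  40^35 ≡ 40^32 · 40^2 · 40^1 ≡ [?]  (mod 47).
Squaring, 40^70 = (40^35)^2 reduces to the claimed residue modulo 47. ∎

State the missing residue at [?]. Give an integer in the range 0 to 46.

40^32 · 40^2 · 40^1 ≡ 18 · 2 · 40 = 1440.
1440 mod 47 = 30, so 40^35 ≡ 30 (mod 47).

30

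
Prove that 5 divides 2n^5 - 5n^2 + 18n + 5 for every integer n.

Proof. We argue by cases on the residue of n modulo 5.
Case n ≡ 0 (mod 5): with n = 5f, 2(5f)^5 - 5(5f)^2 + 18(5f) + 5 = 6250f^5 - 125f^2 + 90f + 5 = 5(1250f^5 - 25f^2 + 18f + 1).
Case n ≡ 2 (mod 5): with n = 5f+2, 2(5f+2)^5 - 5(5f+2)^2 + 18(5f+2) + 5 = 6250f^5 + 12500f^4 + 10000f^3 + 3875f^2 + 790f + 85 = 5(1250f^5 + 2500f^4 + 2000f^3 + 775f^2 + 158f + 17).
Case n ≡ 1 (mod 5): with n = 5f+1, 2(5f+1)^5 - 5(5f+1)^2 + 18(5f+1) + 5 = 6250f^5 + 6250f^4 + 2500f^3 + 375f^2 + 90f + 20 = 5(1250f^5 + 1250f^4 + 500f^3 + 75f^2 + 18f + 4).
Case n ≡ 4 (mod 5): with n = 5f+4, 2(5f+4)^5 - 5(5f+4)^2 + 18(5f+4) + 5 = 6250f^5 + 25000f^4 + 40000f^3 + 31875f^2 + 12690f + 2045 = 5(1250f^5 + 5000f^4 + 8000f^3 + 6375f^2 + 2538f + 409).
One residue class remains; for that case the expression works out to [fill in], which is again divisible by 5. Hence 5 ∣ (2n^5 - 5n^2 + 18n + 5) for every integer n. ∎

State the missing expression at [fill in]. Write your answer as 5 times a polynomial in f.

5(1250f^5 + 3750f^4 + 4500f^3 + 2675f^2 + 798f + 100)

The residues treated are {0, 2, 1, 4}, so the missing case is n ≡ 3 (mod 5); write n = 5f+3.
Then 2(5f+3)^5 - 5(5f+3)^2 + 18(5f+3) + 5 = 6250f^5 + 18750f^4 + 22500f^3 + 13375f^2 + 3990f + 500 = 5(1250f^5 + 3750f^4 + 4500f^3 + 2675f^2 + 798f + 100).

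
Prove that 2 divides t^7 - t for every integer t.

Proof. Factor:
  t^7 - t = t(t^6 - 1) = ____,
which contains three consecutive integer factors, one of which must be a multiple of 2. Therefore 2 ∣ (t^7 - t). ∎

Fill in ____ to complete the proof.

(t - 1)t(t + 1)(t^4 + t^2 + 1)

t^6 - 1 = (t^2 - 1)(t^4 + t^2 + 1), and t^2 - 1 = (t-1)(t+1).
So t(t^6 - 1) = (t - 1)t(t + 1)(t^4 + t^2 + 1).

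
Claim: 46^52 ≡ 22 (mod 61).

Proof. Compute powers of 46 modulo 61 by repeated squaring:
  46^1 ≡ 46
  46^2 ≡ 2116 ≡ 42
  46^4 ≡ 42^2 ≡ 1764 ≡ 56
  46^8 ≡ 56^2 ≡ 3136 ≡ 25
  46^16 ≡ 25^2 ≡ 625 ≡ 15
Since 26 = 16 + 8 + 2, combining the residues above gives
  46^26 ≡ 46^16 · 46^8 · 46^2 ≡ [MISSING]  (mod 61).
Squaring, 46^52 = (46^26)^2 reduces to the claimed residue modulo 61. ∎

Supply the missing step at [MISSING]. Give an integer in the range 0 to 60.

Multiply the listed residues: 15 · 25 · 42 = 375 → 15750.
Reducing modulo 61: 15750 = 258·61 + 12, so 46^26 ≡ 12.

12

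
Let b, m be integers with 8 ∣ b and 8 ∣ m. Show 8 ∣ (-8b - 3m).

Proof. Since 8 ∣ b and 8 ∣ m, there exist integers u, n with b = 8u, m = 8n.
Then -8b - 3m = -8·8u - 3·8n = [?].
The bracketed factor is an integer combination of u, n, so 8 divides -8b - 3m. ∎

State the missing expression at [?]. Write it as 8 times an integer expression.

Each term has a factor of 8: -8·8u - 3·8n = 8·(-3n - 8u).
Since -3n - 8u is an integer, 8 ∣ (-8b - 3m).

8(-3n - 8u)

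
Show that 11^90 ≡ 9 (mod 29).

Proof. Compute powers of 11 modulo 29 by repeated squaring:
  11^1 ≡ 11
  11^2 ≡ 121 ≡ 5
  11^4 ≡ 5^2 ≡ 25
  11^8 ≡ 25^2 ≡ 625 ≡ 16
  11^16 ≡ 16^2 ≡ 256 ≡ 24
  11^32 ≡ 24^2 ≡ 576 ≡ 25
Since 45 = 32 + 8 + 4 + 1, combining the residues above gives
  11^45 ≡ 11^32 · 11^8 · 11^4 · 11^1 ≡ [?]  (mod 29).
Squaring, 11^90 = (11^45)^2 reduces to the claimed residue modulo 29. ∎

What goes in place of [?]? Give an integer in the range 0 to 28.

3

11^32 · 11^8 · 11^4 · 11^1 ≡ 25 · 16 · 25 · 11 = 110000.
110000 mod 29 = 3, so 11^45 ≡ 3 (mod 29).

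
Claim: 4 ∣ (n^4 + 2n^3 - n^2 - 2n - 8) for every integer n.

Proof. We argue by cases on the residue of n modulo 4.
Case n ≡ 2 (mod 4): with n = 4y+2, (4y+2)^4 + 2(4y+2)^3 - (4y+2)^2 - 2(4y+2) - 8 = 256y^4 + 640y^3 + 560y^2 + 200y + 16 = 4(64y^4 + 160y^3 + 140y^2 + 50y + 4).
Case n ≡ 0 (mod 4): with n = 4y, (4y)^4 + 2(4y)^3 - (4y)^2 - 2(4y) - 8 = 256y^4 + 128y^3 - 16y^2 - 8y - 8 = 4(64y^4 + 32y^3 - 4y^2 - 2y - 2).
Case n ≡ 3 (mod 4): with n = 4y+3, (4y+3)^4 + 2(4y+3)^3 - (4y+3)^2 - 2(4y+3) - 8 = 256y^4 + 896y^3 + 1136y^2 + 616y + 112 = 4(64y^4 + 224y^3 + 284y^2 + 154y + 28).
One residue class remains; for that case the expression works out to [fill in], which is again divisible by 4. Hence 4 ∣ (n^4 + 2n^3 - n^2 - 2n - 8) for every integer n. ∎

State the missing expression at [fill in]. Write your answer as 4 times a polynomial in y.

4(64y^4 + 96y^3 + 44y^2 + 6y - 2)

The residues treated are {2, 0, 3}, so the missing case is n ≡ 1 (mod 4); write n = 4y+1.
Then (4y+1)^4 + 2(4y+1)^3 - (4y+1)^2 - 2(4y+1) - 8 = 256y^4 + 384y^3 + 176y^2 + 24y - 8 = 4(64y^4 + 96y^3 + 44y^2 + 6y - 2).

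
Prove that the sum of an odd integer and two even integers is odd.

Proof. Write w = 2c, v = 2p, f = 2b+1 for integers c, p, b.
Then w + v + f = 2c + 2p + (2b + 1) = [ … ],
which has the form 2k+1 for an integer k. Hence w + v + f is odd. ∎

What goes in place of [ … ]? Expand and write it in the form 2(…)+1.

2c + 2p + (2b + 1) = 2b + 2c + 2p + 1
= 2(b + c + p) + 1.
Since b + c + p is an integer, the sum is of the form 2k+1 for an integer k.

2(b + c + p) + 1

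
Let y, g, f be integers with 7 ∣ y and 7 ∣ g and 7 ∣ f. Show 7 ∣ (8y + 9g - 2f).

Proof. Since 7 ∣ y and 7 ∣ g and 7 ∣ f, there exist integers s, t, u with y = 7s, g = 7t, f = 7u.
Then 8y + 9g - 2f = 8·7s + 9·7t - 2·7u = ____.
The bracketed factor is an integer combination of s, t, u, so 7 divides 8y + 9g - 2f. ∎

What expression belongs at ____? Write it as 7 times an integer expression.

7(8s + 9t - 2u)

Each term has a factor of 7: 8·7s + 9·7t - 2·7u = 7·(8s + 9t - 2u).
Since 8s + 9t - 2u is an integer, 7 ∣ (8y + 9g - 2f).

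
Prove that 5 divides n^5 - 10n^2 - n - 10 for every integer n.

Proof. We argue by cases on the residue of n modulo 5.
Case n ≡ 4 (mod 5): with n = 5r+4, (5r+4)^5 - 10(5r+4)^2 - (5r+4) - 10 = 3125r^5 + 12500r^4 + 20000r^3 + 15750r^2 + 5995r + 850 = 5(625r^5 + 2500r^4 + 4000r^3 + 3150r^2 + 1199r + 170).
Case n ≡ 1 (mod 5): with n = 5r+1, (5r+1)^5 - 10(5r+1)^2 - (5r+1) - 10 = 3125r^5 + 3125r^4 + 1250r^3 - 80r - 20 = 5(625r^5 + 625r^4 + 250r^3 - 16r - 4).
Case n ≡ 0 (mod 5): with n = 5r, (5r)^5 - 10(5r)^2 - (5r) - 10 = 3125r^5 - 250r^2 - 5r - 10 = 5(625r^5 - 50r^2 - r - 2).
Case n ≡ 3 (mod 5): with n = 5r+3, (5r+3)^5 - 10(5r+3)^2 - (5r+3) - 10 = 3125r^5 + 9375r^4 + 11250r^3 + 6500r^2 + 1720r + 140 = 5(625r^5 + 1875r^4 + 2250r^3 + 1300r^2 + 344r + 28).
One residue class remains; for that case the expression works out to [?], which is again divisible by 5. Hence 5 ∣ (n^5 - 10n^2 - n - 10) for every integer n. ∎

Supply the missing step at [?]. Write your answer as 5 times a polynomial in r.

Only n ≡ 2 (mod 5) is unaccounted for. Put n = 5r+2:
(5r+2)^5 - 10(5r+2)^2 - (5r+2) - 10 expands to 3125r^5 + 6250r^4 + 5000r^3 + 1750r^2 + 195r - 20,
and factoring out 5 leaves 5(625r^5 + 1250r^4 + 1000r^3 + 350r^2 + 39r - 4).

5(625r^5 + 1250r^4 + 1000r^3 + 350r^2 + 39r - 4)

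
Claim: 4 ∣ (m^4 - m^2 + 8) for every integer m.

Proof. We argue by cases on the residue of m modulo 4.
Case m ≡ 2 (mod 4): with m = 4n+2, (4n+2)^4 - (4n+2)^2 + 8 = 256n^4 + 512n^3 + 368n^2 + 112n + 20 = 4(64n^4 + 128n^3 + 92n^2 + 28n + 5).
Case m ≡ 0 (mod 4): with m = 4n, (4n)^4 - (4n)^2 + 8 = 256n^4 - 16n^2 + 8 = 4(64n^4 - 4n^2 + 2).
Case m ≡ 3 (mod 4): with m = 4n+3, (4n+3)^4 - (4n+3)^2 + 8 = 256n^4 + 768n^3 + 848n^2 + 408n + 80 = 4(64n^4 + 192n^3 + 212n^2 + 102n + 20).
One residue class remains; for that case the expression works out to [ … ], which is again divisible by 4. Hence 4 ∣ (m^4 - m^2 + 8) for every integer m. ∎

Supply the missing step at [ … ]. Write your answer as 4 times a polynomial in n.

The residues treated are {2, 0, 3}, so the missing case is m ≡ 1 (mod 4); write m = 4n+1.
Then (4n+1)^4 - (4n+1)^2 + 8 = 256n^4 + 256n^3 + 80n^2 + 8n + 8 = 4(64n^4 + 64n^3 + 20n^2 + 2n + 2).

4(64n^4 + 64n^3 + 20n^2 + 2n + 2)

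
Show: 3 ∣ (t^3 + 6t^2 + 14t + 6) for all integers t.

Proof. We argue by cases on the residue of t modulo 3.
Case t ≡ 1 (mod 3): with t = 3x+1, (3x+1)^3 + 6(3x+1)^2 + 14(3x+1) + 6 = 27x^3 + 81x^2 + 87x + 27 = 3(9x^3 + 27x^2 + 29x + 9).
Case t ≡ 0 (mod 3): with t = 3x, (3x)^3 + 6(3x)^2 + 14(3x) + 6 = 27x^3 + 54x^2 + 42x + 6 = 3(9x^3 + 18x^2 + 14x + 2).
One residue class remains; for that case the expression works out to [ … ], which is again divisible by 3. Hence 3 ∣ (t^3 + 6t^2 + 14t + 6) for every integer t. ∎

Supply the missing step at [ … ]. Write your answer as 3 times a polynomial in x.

3(9x^3 + 36x^2 + 50x + 22)

The residues treated are {1, 0}, so the missing case is t ≡ 2 (mod 3); write t = 3x+2.
Then (3x+2)^3 + 6(3x+2)^2 + 14(3x+2) + 6 = 27x^3 + 108x^2 + 150x + 66 = 3(9x^3 + 36x^2 + 50x + 22).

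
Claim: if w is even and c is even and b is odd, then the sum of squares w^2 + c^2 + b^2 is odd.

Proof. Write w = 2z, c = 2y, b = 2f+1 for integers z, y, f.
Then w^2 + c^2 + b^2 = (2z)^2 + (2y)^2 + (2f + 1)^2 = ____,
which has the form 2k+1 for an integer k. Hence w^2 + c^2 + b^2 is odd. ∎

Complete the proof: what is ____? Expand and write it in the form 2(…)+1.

Expanding: (2z)^2 + (2y)^2 + (2f + 1)^2 = 4f^2 + 4f + 4y^2 + 4z^2 + 1.
Every term except the constant is even, so this is 2(2f^2 + 2f + 2y^2 + 2z^2) + 1,
and 2f^2 + 2f + 2y^2 + 2z^2 ∈ ℤ gives the required form.

2(2f^2 + 2f + 2y^2 + 2z^2) + 1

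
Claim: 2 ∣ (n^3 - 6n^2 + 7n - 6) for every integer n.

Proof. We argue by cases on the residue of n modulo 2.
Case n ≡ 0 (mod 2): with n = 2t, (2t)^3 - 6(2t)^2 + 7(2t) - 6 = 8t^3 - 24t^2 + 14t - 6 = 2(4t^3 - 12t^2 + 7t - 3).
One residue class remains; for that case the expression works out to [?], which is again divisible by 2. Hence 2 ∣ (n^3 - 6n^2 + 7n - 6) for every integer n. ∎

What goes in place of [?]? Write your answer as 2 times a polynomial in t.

2(4t^3 - 6t^2 - 2t - 2)

Only n ≡ 1 (mod 2) is unaccounted for. Put n = 2t+1:
(2t+1)^3 - 6(2t+1)^2 + 7(2t+1) - 6 expands to 8t^3 - 12t^2 - 4t - 4,
and factoring out 2 leaves 2(4t^3 - 6t^2 - 2t - 2).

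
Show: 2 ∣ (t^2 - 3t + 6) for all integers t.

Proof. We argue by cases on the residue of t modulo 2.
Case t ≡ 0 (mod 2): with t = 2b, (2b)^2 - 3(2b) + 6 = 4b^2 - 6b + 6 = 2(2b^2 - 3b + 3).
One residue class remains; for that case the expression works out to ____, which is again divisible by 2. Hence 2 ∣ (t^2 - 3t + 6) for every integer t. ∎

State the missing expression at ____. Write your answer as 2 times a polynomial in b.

2(2b^2 - b + 2)

Only t ≡ 1 (mod 2) is unaccounted for. Put t = 2b+1:
(2b+1)^2 - 3(2b+1) + 6 expands to 4b^2 - 2b + 4,
and factoring out 2 leaves 2(2b^2 - b + 2).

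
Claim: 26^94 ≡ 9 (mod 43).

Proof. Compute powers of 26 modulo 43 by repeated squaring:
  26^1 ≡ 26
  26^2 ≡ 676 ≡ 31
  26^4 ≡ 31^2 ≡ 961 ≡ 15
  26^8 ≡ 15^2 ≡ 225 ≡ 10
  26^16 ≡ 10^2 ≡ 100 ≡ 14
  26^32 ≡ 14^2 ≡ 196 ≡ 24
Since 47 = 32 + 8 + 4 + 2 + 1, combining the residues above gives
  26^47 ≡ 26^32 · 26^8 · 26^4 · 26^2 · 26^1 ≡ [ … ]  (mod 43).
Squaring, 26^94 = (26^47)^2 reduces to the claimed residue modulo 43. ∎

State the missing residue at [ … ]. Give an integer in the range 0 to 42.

3

26^32 · 26^8 · 26^4 · 26^2 · 26^1 ≡ 24 · 10 · 15 · 31 · 26 = 2901600.
2901600 mod 43 = 3, so 26^47 ≡ 3 (mod 43).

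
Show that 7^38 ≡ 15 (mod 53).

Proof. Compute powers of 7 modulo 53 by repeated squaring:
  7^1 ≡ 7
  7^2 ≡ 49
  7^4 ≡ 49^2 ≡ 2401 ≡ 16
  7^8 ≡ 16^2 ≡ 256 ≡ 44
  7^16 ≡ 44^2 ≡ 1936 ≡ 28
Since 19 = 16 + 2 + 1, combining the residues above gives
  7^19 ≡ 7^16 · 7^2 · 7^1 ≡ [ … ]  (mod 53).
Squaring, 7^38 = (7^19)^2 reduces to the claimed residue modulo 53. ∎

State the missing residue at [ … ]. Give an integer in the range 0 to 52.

Multiply the listed residues: 28 · 49 · 7 = 1372 → 9604.
Reducing modulo 53: 9604 = 181·53 + 11, so 7^19 ≡ 11.

11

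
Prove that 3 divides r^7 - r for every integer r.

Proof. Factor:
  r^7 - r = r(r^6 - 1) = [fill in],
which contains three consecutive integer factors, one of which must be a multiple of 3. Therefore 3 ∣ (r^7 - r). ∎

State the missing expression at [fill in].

r^6 - 1 = (r^2 - 1)(r^4 + r^2 + 1), and r^2 - 1 = (r-1)(r+1).
So r(r^6 - 1) = (r - 1)r(r + 1)(r^4 + r^2 + 1).

(r - 1)r(r + 1)(r^4 + r^2 + 1)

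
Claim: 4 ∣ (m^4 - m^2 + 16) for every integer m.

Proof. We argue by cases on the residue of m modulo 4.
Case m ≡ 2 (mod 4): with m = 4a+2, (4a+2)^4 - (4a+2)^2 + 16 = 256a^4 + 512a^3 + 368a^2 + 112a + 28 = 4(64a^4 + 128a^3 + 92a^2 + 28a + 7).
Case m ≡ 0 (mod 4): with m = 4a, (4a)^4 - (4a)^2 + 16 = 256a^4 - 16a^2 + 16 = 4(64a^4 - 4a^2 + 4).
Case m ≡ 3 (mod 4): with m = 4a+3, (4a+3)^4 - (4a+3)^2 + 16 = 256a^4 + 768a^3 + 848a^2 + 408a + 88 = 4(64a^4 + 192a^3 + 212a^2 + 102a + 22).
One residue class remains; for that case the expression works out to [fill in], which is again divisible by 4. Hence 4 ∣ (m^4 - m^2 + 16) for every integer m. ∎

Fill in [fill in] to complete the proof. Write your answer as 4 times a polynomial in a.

4(64a^4 + 64a^3 + 20a^2 + 2a + 4)

The residues treated are {2, 0, 3}, so the missing case is m ≡ 1 (mod 4); write m = 4a+1.
Then (4a+1)^4 - (4a+1)^2 + 16 = 256a^4 + 256a^3 + 80a^2 + 8a + 16 = 4(64a^4 + 64a^3 + 20a^2 + 2a + 4).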